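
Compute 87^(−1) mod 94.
Apply the extended Euclidean algorithm to (94, 87), tracking rows (r, s, t) with s·94 + t·87 = r. Each division r_prev = q·r_cur + r_new produces the new row as (previous row) − q·(current row):
  row A: (94, 1, 0)   [1·94 + 0·87 = 94]
  row B: (87, 0, 1)   [0·94 + 1·87 = 87]
  94 = 1·87 + 7   → row C = row A − 1·row B = (7, 1, −1)   [check: 1·94 − 1·87 = 7]
  87 = 12·7 + 3   → row D = row B − 12·row C = (3, −12, 13)   [check: −12·94 + 13·87 = 3]
  7 = 2·3 + 1   → row E = row C − 2·row D = (1, 25, −27)   [check: 25·94 − 27·87 = 1]
  3 = 3·1 + 0   → remainder 0, stop. gcd = 1 (last nonzero row E).
The gcd is 1, so 87 is invertible mod 94. The last nonzero row gives 25·94 − 27·87 = 1, so t = −27. So 87^(−1) ≡ −27 ≡ 67 (mod 94). Verify: 87 · 67 = 5829 ≡ 1 (mod 94). ✓

Final answer: 87^(−1) ≡ 67 (mod 94)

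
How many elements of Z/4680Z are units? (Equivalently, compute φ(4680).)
Z/4680Z has φ(4680) = 1152 units

An element a ∈ Z/4680Z is a unit iff gcd(a, 4680) = 1, so the number of units is φ(4680). φ is multiplicative, with φ(p^e) = p^e − p^(e−1). Factorise 4680 = 2^3 · 3^2 · 5 · 13. Then
  φ(4680) = (2^3 − 2^2) · (3^2 − 3^1) · (5 − 1) · (13 − 1) = 4 · 6 · 4 · 12 = 1152.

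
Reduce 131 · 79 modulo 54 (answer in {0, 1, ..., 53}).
Reduce the factors first: 131 ≡ 23, 79 ≡ 25 (mod 54), so 131 · 79 ≡ 23 · 25 (mod 54). 23 · 25 = 575. Dividing by 54: 575 = 10·54 + 35. So (131 · 79) mod 54 = 35.

Final answer: 35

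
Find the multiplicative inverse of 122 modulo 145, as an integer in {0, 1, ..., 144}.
122^(−1) ≡ 63 (mod 145)

Apply the extended Euclidean algorithm to (145, 122), tracking rows (r, s, t) with s·145 + t·122 = r. Each division r_prev = q·r_cur + r_new produces the new row as (previous row) − q·(current row):
  row A: (145, 1, 0)   [1·145 + 0·122 = 145]
  row B: (122, 0, 1)   [0·145 + 1·122 = 122]
  145 = 1·122 + 23   → row C = row A − 1·row B = (23, 1, −1)   [check: 1·145 − 1·122 = 23]
  122 = 5·23 + 7   → row D = row B − 5·row C = (7, −5, 6)   [check: −5·145 + 6·122 = 7]
  23 = 3·7 + 2   → row E = row C − 3·row D = (2, 16, −19)   [check: 16·145 − 19·122 = 2]
  7 = 3·2 + 1   → row F = row D − 3·row E = (1, −53, 63)   [check: −53·145 + 63·122 = 1]
  2 = 2·1 + 0   → remainder 0, stop. gcd = 1 (last nonzero row F).
The gcd is 1, so 122 is invertible mod 145. The last nonzero row gives −53·145 + 63·122 = 1, so t = 63. So 122^(−1) ≡ 63 (mod 145). Verify: 122 · 63 = 7686 ≡ 1 (mod 145). ✓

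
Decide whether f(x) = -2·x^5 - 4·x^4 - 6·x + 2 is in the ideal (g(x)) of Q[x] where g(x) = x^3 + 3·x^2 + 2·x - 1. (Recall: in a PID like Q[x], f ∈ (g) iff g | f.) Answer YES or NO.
In Q[x] the ideal (g) consists of all multiples of g, so f ∈ (g) iff g | f, i.e. iff the remainder of f on division by g is 0. Divide f by g (g is monic, so eliminate the leading term of the running remainder at each step):
  leading term -2·x^5: subtract (-2·x^2)·g(x) = -2·x^5 - 6·x^4 - 4·x^3 + 2·x^2, leaving 2·x^4 + 4·x^3 - 2·x^2 - 6·x + 2
  leading term 2·x^4: subtract (2·x)·g(x) = 2·x^4 + 6·x^3 + 4·x^2 - 2·x, leaving -2·x^3 - 6·x^2 - 4·x + 2
  leading term -2·x^3: subtract (-2)·g(x) = -2·x^3 - 6·x^2 - 4·x + 2, leaving 0
The remainder is 0, so f(x) = g(x) · h(x) with h(x) = -2·x^2 + 2·x - 2. Hence g | f, i.e. f ∈ (g).

Final answer: YES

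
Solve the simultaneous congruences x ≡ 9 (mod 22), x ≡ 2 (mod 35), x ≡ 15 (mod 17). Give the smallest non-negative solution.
The moduli 22, 35, 17 are pairwise coprime, so by the CRT there is a unique solution mod 22·35·17 = 13090.
Solve by successive substitution. Start with x ≡ 9 (mod 22).
  Combine with x ≡ 2 (mod 35): write x = 9 + 22·t and require 9 + 22·t ≡ 2 (mod 35), i.e. 22·t ≡ 2 − 9 ≡ 28 (mod 35). Since 22^(−1) ≡ 8 (mod 35), t ≡ 8·28 ≡ 14 (mod 35). So x ≡ 9 + 22·14 = 317 (mod 770).
  Combine with x ≡ 15 (mod 17): write x = 317 + 770·t and require 317 + 770·t ≡ 15 (mod 17), i.e. 770·t ≡ 15 − 317 ≡ 4 (mod 17). Since 770^(−1) ≡ 7 (mod 17) (770 ≡ 5 (mod 17)), t ≡ 7·4 ≡ 11 (mod 17). So x ≡ 317 + 770·11 = 8787 (mod 13090).
Unique solution in [0, 13090): x = 8787.

Final answer: x ≡ 8787 (mod 13090); the representative in [0, 13090) is 8787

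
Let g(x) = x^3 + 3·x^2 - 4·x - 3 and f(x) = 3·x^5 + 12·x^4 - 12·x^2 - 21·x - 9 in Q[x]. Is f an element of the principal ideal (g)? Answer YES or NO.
YES

In Q[x] the ideal (g) consists of all multiples of g, so f ∈ (g) iff g | f, i.e. iff the remainder of f on division by g is 0. Divide f by g (g is monic, so eliminate the leading term of the running remainder at each step):
  leading term 3·x^5: subtract (3·x^2)·g(x) = 3·x^5 + 9·x^4 - 12·x^3 - 9·x^2, leaving 3·x^4 + 12·x^3 - 3·x^2 - 21·x - 9
  leading term 3·x^4: subtract (3·x)·g(x) = 3·x^4 + 9·x^3 - 12·x^2 - 9·x, leaving 3·x^3 + 9·x^2 - 12·x - 9
  leading term 3·x^3: subtract (3)·g(x) = 3·x^3 + 9·x^2 - 12·x - 9, leaving 0
The remainder is 0, so f(x) = g(x) · h(x) with h(x) = 3·x^2 + 3·x + 3. Hence g | f, i.e. f ∈ (g).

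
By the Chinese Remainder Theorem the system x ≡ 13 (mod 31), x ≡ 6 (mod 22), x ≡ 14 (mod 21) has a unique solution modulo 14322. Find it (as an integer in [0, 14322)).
x ≡ 7112 (mod 14322); the representative in [0, 14322) is 7112

The moduli 31, 22, 21 are pairwise coprime, so by the CRT there is a unique solution mod 31·22·21 = 14322.
Solve by successive substitution. Start with x ≡ 13 (mod 31).
  Combine with x ≡ 6 (mod 22): write x = 13 + 31·t and require 13 + 31·t ≡ 6 (mod 22), i.e. 31·t ≡ 6 − 13 ≡ 15 (mod 22). Since 31^(−1) ≡ 5 (mod 22) (31 ≡ 9 (mod 22)), t ≡ 5·15 ≡ 9 (mod 22). So x ≡ 13 + 31·9 = 292 (mod 682).
  Combine with x ≡ 14 (mod 21): write x = 292 + 682·t and require 292 + 682·t ≡ 14 (mod 21), i.e. 682·t ≡ 14 − 292 ≡ 16 (mod 21). Since 682^(−1) ≡ 19 (mod 21) (682 ≡ 10 (mod 21)), t ≡ 19·16 ≡ 10 (mod 21). So x ≡ 292 + 682·10 = 7112 (mod 14322).
Unique solution in [0, 14322): x = 7112.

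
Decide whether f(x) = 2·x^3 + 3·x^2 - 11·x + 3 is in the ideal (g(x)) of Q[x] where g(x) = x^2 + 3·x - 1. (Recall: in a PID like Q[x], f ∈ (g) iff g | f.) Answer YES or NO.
YES

In Q[x] the ideal (g) consists of all multiples of g, so f ∈ (g) iff g | f, i.e. iff the remainder of f on division by g is 0. Divide f by g (g is monic, so eliminate the leading term of the running remainder at each step):
  leading term 2·x^3: subtract (2·x)·g(x) = 2·x^3 + 6·x^2 - 2·x, leaving -3·x^2 - 9·x + 3
  leading term -3·x^2: subtract (-3)·g(x) = -3·x^2 - 9·x + 3, leaving 0
The remainder is 0, so f(x) = g(x) · h(x) with h(x) = 2·x - 3. Hence g | f, i.e. f ∈ (g).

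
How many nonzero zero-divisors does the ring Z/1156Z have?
In Z/1156Z each nonzero element is either a unit (gcd with 1156 is 1) or a zero-divisor (gcd > 1). The number of units is φ(1156): factorise 1156 = 2^2 · 17^2, so φ(1156) = (2^2 − 2^1) · (17^2 − 17^1) = 2 · 272 = 544. The nonzero elements number 1156 − 1 = 1155. Hence the nonzero zero-divisors number 1155 − 544 = 611.

Final answer: Z/1156Z has 611 nonzero zero-divisors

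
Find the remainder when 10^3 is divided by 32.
Use repeated squaring. Binary(3) = 11. Walk through the bits of the exponent 3 left-to-right: at each bit after the leading one, square the running value, then multiply by 10 if the bit is 1 (always reducing mod 32):
  bit 1 = 1 (leading): start with 10.
  bit 2 = 1: square 10^2 = 100 ≡ 4; bit is 1, so multiply 4·10 = 40 ≡ 8 (mod 32).
Final value: 10^3 ≡ 8 (mod 32).

Final answer: 8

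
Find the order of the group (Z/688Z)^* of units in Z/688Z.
(Z/688Z)^* consists of the classes a with gcd(a, 688) = 1, so its order is φ(688). φ is multiplicative, with φ(p^e) = p^e − p^(e−1). Factorise 688 = 2^4 · 43. Then
  φ(688) = (2^4 − 2^3) · (43 − 1) = 8 · 42 = 336.
Thus |(Z/688Z)^*| = 336.

Final answer: |(Z/688Z)^*| = 336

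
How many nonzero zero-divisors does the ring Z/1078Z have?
In Z/1078Z each nonzero element is either a unit (gcd with 1078 is 1) or a zero-divisor (gcd > 1). The number of units is φ(1078): factorise 1078 = 2 · 7^2 · 11, so φ(1078) = (2 − 1) · (7^2 − 7^1) · (11 − 1) = 1 · 42 · 10 = 420. The nonzero elements number 1078 − 1 = 1077. Hence the nonzero zero-divisors number 1077 − 420 = 657.

Final answer: Z/1078Z has 657 nonzero zero-divisors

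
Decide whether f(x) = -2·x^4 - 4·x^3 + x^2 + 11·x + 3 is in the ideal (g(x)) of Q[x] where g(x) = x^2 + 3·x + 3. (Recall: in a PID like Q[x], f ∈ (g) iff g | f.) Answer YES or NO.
In Q[x] the ideal (g) consists of all multiples of g, so f ∈ (g) iff g | f, i.e. iff the remainder of f on division by g is 0. Divide f by g (g is monic, so eliminate the leading term of the running remainder at each step):
  leading term -2·x^4: subtract (-2·x^2)·g(x) = -2·x^4 - 6·x^3 - 6·x^2, leaving 2·x^3 + 7·x^2 + 11·x + 3
  leading term 2·x^3: subtract (2·x)·g(x) = 2·x^3 + 6·x^2 + 6·x, leaving x^2 + 5·x + 3
  leading term x^2: subtract (1)·g(x) = x^2 + 3·x + 3, leaving 2·x
The remainder r(x) = 2·x ≠ 0 (and deg r < deg g), so g ∤ f, i.e. f ∉ (g).

Final answer: NO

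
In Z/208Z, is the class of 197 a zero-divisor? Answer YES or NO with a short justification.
NO

gcd(197, 208) = 1, so 197 is a unit in Z/208Z (it has a multiplicative inverse). A unit cannot be a zero-divisor: if 197·b ≡ 0 then multiplying both sides by 197^(−1) gives b ≡ 0. So 197 is not a zero-divisor.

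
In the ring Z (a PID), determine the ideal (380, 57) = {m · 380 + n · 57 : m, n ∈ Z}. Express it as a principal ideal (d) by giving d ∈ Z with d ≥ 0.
(380, 57) = (19); d = 19

In the PID Z, (a, b) is generated by gcd(a, b). Compute gcd(380, 57) with the extended Euclidean algorithm, tracking rows (r, s, t) with s·380 + t·57 = r:
  row A: (380, 1, 0)   [1·380 + 0·57 = 380]
  row B: (57, 0, 1)   [0·380 + 1·57 = 57]
  380 = 6·57 + 38   → row C = row A − 6·row B = (38, 1, −6)   [check: 1·380 − 6·57 = 38]
  57 = 1·38 + 19   → row D = row B − 1·row C = (19, −1, 7)   [check: −1·380 + 7·57 = 19]
  38 = 2·19 + 0   → remainder 0, stop. gcd = 19 (last nonzero row D).
So gcd(380, 57) = 19, with Bézout identity −1·380 + 7·57 = 19. Containment (⊇): the Bézout identity exhibits 19 as an element of (380, 57), giving (19) ⊆ (380, 57). Containment (⊆): since 19 | 380 and 19 | 57 (380 = 19·20, 57 = 19·3), every Z-linear combination of 380 and 57 is divisible by 19, so (380, 57) ⊆ (19). Therefore (380, 57) = (19), d = 19.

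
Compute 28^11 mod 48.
Use repeated squaring. Binary(11) = 1011. Walk through the bits of the exponent 11 left-to-right: at each bit after the leading one, square the running value, then multiply by 28 if the bit is 1 (always reducing mod 48):
  bit 1 = 1 (leading): start with 28.
  bit 2 = 0: square 28^2 = 784 ≡ 16 (mod 48).
  bit 3 = 1: square 16^2 = 256 ≡ 16; bit is 1, so multiply 16·28 = 448 ≡ 16 (mod 48).
  bit 4 = 1: square 16^2 = 256 ≡ 16; bit is 1, so multiply 16·28 = 448 ≡ 16 (mod 48).
Final value: 28^11 ≡ 16 (mod 48).

Final answer: 16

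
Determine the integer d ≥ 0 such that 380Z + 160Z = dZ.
In the PID Z, (a, b) is generated by gcd(a, b). Compute gcd(380, 160) with the extended Euclidean algorithm, tracking rows (r, s, t) with s·380 + t·160 = r:
  row A: (380, 1, 0)   [1·380 + 0·160 = 380]
  row B: (160, 0, 1)   [0·380 + 1·160 = 160]
  380 = 2·160 + 60   → row C = row A − 2·row B = (60, 1, −2)   [check: 1·380 − 2·160 = 60]
  160 = 2·60 + 40   → row D = row B − 2·row C = (40, −2, 5)   [check: −2·380 + 5·160 = 40]
  60 = 1·40 + 20   → row E = row C − 1·row D = (20, 3, −7)   [check: 3·380 − 7·160 = 20]
  40 = 2·20 + 0   → remainder 0, stop. gcd = 20 (last nonzero row E).
So gcd(380, 160) = 20, with Bézout identity 3·380 − 7·160 = 20. Containment (⊇): the Bézout identity exhibits 20 as an element of (380, 160), giving (20) ⊆ (380, 160). Containment (⊆): since 20 | 380 and 20 | 160 (380 = 20·19, 160 = 20·8), every Z-linear combination of 380 and 160 is divisible by 20, so (380, 160) ⊆ (20). Therefore (380, 160) = (20), d = 20.

Final answer: (380, 160) = (20); d = 20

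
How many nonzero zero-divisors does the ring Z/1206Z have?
In Z/1206Z each nonzero element is either a unit (gcd with 1206 is 1) or a zero-divisor (gcd > 1). The number of units is φ(1206): factorise 1206 = 2 · 3^2 · 67, so φ(1206) = (2 − 1) · (3^2 − 3^1) · (67 − 1) = 1 · 6 · 66 = 396. The nonzero elements number 1206 − 1 = 1205. Hence the nonzero zero-divisors number 1205 − 396 = 809.

Final answer: Z/1206Z has 809 nonzero zero-divisors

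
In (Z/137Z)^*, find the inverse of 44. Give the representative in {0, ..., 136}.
44^(−1) ≡ 109 (mod 137)

Apply the extended Euclidean algorithm to (137, 44), tracking rows (r, s, t) with s·137 + t·44 = r. Each division r_prev = q·r_cur + r_new produces the new row as (previous row) − q·(current row):
  row A: (137, 1, 0)   [1·137 + 0·44 = 137]
  row B: (44, 0, 1)   [0·137 + 1·44 = 44]
  137 = 3·44 + 5   → row C = row A − 3·row B = (5, 1, −3)   [check: 1·137 − 3·44 = 5]
  44 = 8·5 + 4   → row D = row B − 8·row C = (4, −8, 25)   [check: −8·137 + 25·44 = 4]
  5 = 1·4 + 1   → row E = row C − 1·row D = (1, 9, −28)   [check: 9·137 − 28·44 = 1]
  4 = 4·1 + 0   → remainder 0, stop. gcd = 1 (last nonzero row E).
The gcd is 1, so 44 is invertible mod 137. The last nonzero row gives 9·137 − 28·44 = 1, so t = −28. So 44^(−1) ≡ −28 ≡ 109 (mod 137). Verify: 44 · 109 = 4796 ≡ 1 (mod 137). ✓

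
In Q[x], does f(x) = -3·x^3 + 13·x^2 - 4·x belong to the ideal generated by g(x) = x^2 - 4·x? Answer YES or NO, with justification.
In Q[x] the ideal (g) consists of all multiples of g, so f ∈ (g) iff g | f, i.e. iff the remainder of f on division by g is 0. Divide f by g (g is monic, so eliminate the leading term of the running remainder at each step):
  leading term -3·x^3: subtract (-3·x)·g(x) = -3·x^3 + 12·x^2, leaving x^2 - 4·x
  leading term x^2: subtract (1)·g(x) = x^2 - 4·x, leaving 0
The remainder is 0, so f(x) = g(x) · h(x) with h(x) = 1 - 3·x. Hence g | f, i.e. f ∈ (g).

Final answer: YES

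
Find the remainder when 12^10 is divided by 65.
14

Use repeated squaring. Binary(10) = 1010. Walk through the bits of the exponent 10 left-to-right: at each bit after the leading one, square the running value, then multiply by 12 if the bit is 1 (always reducing mod 65):
  bit 1 = 1 (leading): start with 12.
  bit 2 = 0: square 12^2 = 144 ≡ 14 (mod 65).
  bit 3 = 1: square 14^2 = 196 ≡ 1; bit is 1, so multiply 1·12 = 12 (mod 65).
  bit 4 = 0: square 12^2 = 144 ≡ 14 (mod 65).
Final value: 12^10 ≡ 14 (mod 65).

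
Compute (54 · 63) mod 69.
21

Both factors are already reduced mod 69. 54 · 63 = 3402. Dividing by 69: 3402 = 49·69 + 21. So (54 · 63) mod 69 = 21.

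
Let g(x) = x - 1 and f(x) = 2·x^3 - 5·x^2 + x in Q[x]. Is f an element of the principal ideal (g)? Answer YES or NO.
NO

In Q[x] the ideal (g) consists of all multiples of g, so f ∈ (g) iff g | f, i.e. iff the remainder of f on division by g is 0. Divide f by g (g is monic, so eliminate the leading term of the running remainder at each step):
  leading term 2·x^3: subtract (2·x^2)·g(x) = 2·x^3 - 2·x^2, leaving -3·x^2 + x
  leading term -3·x^2: subtract (-3·x)·g(x) = -3·x^2 + 3·x, leaving -2·x
  leading term -2·x: subtract (-2)·g(x) = 2 - 2·x, leaving -2
The remainder r(x) = -2 ≠ 0 (and deg r < deg g), so g ∤ f, i.e. f ∉ (g).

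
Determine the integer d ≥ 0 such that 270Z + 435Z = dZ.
In the PID Z, (a, b) is generated by gcd(a, b). Compute gcd(435, 270) with the extended Euclidean algorithm, tracking rows (r, s, t) with s·435 + t·270 = r:
  row A: (435, 1, 0)   [1·435 + 0·270 = 435]
  row B: (270, 0, 1)   [0·435 + 1·270 = 270]
  435 = 1·270 + 165   → row C = row A − 1·row B = (165, 1, −1)   [check: 1·435 − 1·270 = 165]
  270 = 1·165 + 105   → row D = row B − 1·row C = (105, −1, 2)   [check: −1·435 + 2·270 = 105]
  165 = 1·105 + 60   → row E = row C − 1·row D = (60, 2, −3)   [check: 2·435 − 3·270 = 60]
  105 = 1·60 + 45   → row F = row D − 1·row E = (45, −3, 5)   [check: −3·435 + 5·270 = 45]
  60 = 1·45 + 15   → row G = row E − 1·row F = (15, 5, −8)   [check: 5·435 − 8·270 = 15]
  45 = 3·15 + 0   → remainder 0, stop. gcd = 15 (last nonzero row G).
So gcd(270, 435) = 15, with Bézout identity 5·435 − 8·270 = 15. Containment (⊇): the Bézout identity exhibits 15 as an element of (270, 435), giving (15) ⊆ (270, 435). Containment (⊆): since 15 | 270 and 15 | 435 (270 = 15·18, 435 = 15·29), every Z-linear combination of 270 and 435 is divisible by 15, so (270, 435) ⊆ (15). Therefore (270, 435) = (15), d = 15.

Final answer: (270, 435) = (15); d = 15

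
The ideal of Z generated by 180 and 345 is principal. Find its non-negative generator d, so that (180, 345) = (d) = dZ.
(180, 345) = (15); d = 15

In the PID Z, (a, b) is generated by gcd(a, b). Compute gcd(345, 180) with the extended Euclidean algorithm, tracking rows (r, s, t) with s·345 + t·180 = r:
  row A: (345, 1, 0)   [1·345 + 0·180 = 345]
  row B: (180, 0, 1)   [0·345 + 1·180 = 180]
  345 = 1·180 + 165   → row C = row A − 1·row B = (165, 1, −1)   [check: 1·345 − 1·180 = 165]
  180 = 1·165 + 15   → row D = row B − 1·row C = (15, −1, 2)   [check: −1·345 + 2·180 = 15]
  165 = 11·15 + 0   → remainder 0, stop. gcd = 15 (last nonzero row D).
So gcd(180, 345) = 15, with Bézout identity −1·345 + 2·180 = 15. Containment (⊇): the Bézout identity exhibits 15 as an element of (180, 345), giving (15) ⊆ (180, 345). Containment (⊆): since 15 | 180 and 15 | 345 (180 = 15·12, 345 = 15·23), every Z-linear combination of 180 and 345 is divisible by 15, so (180, 345) ⊆ (15). Therefore (180, 345) = (15), d = 15.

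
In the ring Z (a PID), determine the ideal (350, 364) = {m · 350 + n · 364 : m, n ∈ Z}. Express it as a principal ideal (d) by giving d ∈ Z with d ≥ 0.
In the PID Z, (a, b) is generated by gcd(a, b). Compute gcd(364, 350) with the extended Euclidean algorithm, tracking rows (r, s, t) with s·364 + t·350 = r:
  row A: (364, 1, 0)   [1·364 + 0·350 = 364]
  row B: (350, 0, 1)   [0·364 + 1·350 = 350]
  364 = 1·350 + 14   → row C = row A − 1·row B = (14, 1, −1)   [check: 1·364 − 1·350 = 14]
  350 = 25·14 + 0   → remainder 0, stop. gcd = 14 (last nonzero row C).
So gcd(350, 364) = 14, with Bézout identity 1·364 − 1·350 = 14. Containment (⊇): the Bézout identity exhibits 14 as an element of (350, 364), giving (14) ⊆ (350, 364). Containment (⊆): since 14 | 350 and 14 | 364 (350 = 14·25, 364 = 14·26), every Z-linear combination of 350 and 364 is divisible by 14, so (350, 364) ⊆ (14). Therefore (350, 364) = (14), d = 14.

Final answer: (350, 364) = (14); d = 14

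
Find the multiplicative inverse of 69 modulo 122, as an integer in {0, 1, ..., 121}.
69^(−1) ≡ 23 (mod 122)

Apply the extended Euclidean algorithm to (122, 69), tracking rows (r, s, t) with s·122 + t·69 = r. Each division r_prev = q·r_cur + r_new produces the new row as (previous row) − q·(current row):
  row A: (122, 1, 0)   [1·122 + 0·69 = 122]
  row B: (69, 0, 1)   [0·122 + 1·69 = 69]
  122 = 1·69 + 53   → row C = row A − 1·row B = (53, 1, −1)   [check: 1·122 − 1·69 = 53]
  69 = 1·53 + 16   → row D = row B − 1·row C = (16, −1, 2)   [check: −1·122 + 2·69 = 16]
  53 = 3·16 + 5   → row E = row C − 3·row D = (5, 4, −7)   [check: 4·122 − 7·69 = 5]
  16 = 3·5 + 1   → row F = row D − 3·row E = (1, −13, 23)   [check: −13·122 + 23·69 = 1]
  5 = 5·1 + 0   → remainder 0, stop. gcd = 1 (last nonzero row F).
The gcd is 1, so 69 is invertible mod 122. The last nonzero row gives −13·122 + 23·69 = 1, so t = 23. So 69^(−1) ≡ 23 (mod 122). Verify: 69 · 23 = 1587 ≡ 1 (mod 122). ✓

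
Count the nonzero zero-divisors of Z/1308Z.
Z/1308Z has 875 nonzero zero-divisors

In Z/1308Z each nonzero element is either a unit (gcd with 1308 is 1) or a zero-divisor (gcd > 1). The number of units is φ(1308): factorise 1308 = 2^2 · 3 · 109, so φ(1308) = (2^2 − 2^1) · (3 − 1) · (109 − 1) = 2 · 2 · 108 = 432. The nonzero elements number 1308 − 1 = 1307. Hence the nonzero zero-divisors number 1307 − 432 = 875.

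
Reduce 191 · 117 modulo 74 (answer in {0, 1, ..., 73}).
Reduce the factors first: 191 ≡ 43, 117 ≡ 43 (mod 74), so 191 · 117 ≡ 43 · 43 (mod 74). 43 · 43 = 1849. Dividing by 74: 1849 = 24·74 + 73. So (191 · 117) mod 74 = 73.

Final answer: 73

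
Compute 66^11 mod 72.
Use repeated squaring. Binary(11) = 1011. Walk through the bits of the exponent 11 left-to-right: at each bit after the leading one, square the running value, then multiply by 66 if the bit is 1 (always reducing mod 72):
  bit 1 = 1 (leading): start with 66.
  bit 2 = 0: square 66^2 = 4356 ≡ 36 (mod 72).
  bit 3 = 1: square 36^2 = 1296 ≡ 0; bit is 1, so multiply 0·66 = 0 (mod 72).
  bit 4 = 1: square 0^2 = 0; bit is 1, so multiply 0·66 = 0 (mod 72).
Final value: 66^11 ≡ 0 (mod 72).

Final answer: 0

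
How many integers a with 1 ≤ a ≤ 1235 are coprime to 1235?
864

The number of a ∈ {1, ..., 1235} with gcd(a, 1235) = 1 is by definition Euler's totient φ(1235). φ is multiplicative, with φ(p^e) = p^e − p^(e−1). Factorise 1235 = 5 · 13 · 19. Then
  φ(1235) = (5 − 1) · (13 − 1) · (19 − 1) = 4 · 12 · 18 = 864.
So there are 864 such integers.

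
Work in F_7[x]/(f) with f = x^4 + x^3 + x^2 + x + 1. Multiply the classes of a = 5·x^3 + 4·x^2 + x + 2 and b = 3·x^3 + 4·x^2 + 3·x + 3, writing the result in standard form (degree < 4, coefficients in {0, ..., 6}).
a · b ≡ 3·x^3 + 3·x^2 + 4·x + 4 (mod f(x))

Multiply as integer polynomials: a · b = 15·x^6 + 32·x^5 + 34·x^4 + 37·x^3 + 23·x^2 + 9·x + 6. Reducing coefficients mod 7: a · b ≡ x^6 + 4·x^5 + 6·x^4 + 2·x^3 + 2·x^2 + 2·x + 6. Now divide by f(x) = x^4 + x^3 + x^2 + x + 1 in F_7[x], eliminating the leading term at each step:
  leading term x^6: subtract (x^2)·f(x) = x^6 + x^5 + x^4 + x^3 + x^2, leaving 3·x^5 + 5·x^4 + x^3 + x^2 + 2·x + 6 (coefficients mod 7)
  leading term 3·x^5: subtract (3·x)·f(x) = 3·x^5 + 3·x^4 + 3·x^3 + 3·x^2 + 3·x, leaving 2·x^4 + 5·x^3 + 5·x^2 + 6·x + 6 (coefficients mod 7)
  leading term 2·x^4: subtract (2)·f(x) = 2·x^4 + 2·x^3 + 2·x^2 + 2·x + 2, leaving 3·x^3 + 3·x^2 + 4·x + 4 (coefficients mod 7)
The degree is now < 4, so this is the remainder. Hence a · b ≡ 3·x^3 + 3·x^2 + 4·x + 4 in F_7[x]/(f).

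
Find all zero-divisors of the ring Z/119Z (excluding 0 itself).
An element a ∈ Z/119Z (with a ≠ 0) is a zero-divisor iff gcd(a, 119) > 1 (because a is a unit precisely when gcd(a, n) = 1, and in Z/nZ every nonzero, non-unit element is a zero-divisor). Scan a = 1, ..., 118 and keep those with gcd(a, 119) > 1:
  gcd(7, 119) = 7, gcd(14, 119) = 7, gcd(17, 119) = 17, gcd(21, 119) = 7, gcd(28, 119) = 7, gcd(34, 119) = 17, gcd(35, 119) = 7, gcd(42, 119) = 7, gcd(49, 119) = 7, gcd(51, 119) = 17, gcd(56, 119) = 7, gcd(63, 119) = 7, gcd(68, 119) = 17, gcd(70, 119) = 7, gcd(77, 119) = 7, gcd(84, 119) = 7, gcd(85, 119) = 17, gcd(91, 119) = 7, gcd(98, 119) = 7, gcd(102, 119) = 17, gcd(105, 119) = 7, gcd(112, 119) = 7.
All other a ∈ {1, ..., 118} have gcd(a, 119) = 1 and are units. So the nonzero zero-divisors are exactly the 22 values of a appearing in this scan.

Final answer: nonzero zero-divisors of Z/119Z = {7, 14, 17, 21, 28, 34, 35, 42, 49, 51, 56, 63, 68, 70, 77, 84, 85, 91, 98, 102, 105, 112}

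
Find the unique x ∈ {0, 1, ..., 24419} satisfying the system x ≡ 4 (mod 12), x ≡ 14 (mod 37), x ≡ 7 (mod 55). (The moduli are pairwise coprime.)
The moduli 12, 37, 55 are pairwise coprime, so by the CRT there is a unique solution mod 12·37·55 = 24420.
Solve by successive substitution. Start with x ≡ 4 (mod 12).
  Combine with x ≡ 14 (mod 37): write x = 4 + 12·t and require 4 + 12·t ≡ 14 (mod 37), i.e. 12·t ≡ 14 − 4 ≡ 10 (mod 37). Since 12^(−1) ≡ 34 (mod 37), t ≡ 34·10 ≡ 7 (mod 37). So x ≡ 4 + 12·7 = 88 (mod 444).
  Combine with x ≡ 7 (mod 55): write x = 88 + 444·t and require 88 + 444·t ≡ 7 (mod 55), i.e. 444·t ≡ 7 − 88 ≡ 29 (mod 55). Since 444^(−1) ≡ 14 (mod 55) (444 ≡ 4 (mod 55)), t ≡ 14·29 ≡ 21 (mod 55). So x ≡ 88 + 444·21 = 9412 (mod 24420).
Unique solution in [0, 24420): x = 9412.

Final answer: x ≡ 9412 (mod 24420); the representative in [0, 24420) is 9412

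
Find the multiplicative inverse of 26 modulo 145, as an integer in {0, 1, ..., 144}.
Apply the extended Euclidean algorithm to (145, 26), tracking rows (r, s, t) with s·145 + t·26 = r. Each division r_prev = q·r_cur + r_new produces the new row as (previous row) − q·(current row):
  row A: (145, 1, 0)   [1·145 + 0·26 = 145]
  row B: (26, 0, 1)   [0·145 + 1·26 = 26]
  145 = 5·26 + 15   → row C = row A − 5·row B = (15, 1, −5)   [check: 1·145 − 5·26 = 15]
  26 = 1·15 + 11   → row D = row B − 1·row C = (11, −1, 6)   [check: −1·145 + 6·26 = 11]
  15 = 1·11 + 4   → row E = row C − 1·row D = (4, 2, −11)   [check: 2·145 − 11·26 = 4]
  11 = 2·4 + 3   → row F = row D − 2·row E = (3, −5, 28)   [check: −5·145 + 28·26 = 3]
  4 = 1·3 + 1   → row G = row E − 1·row F = (1, 7, −39)   [check: 7·145 − 39·26 = 1]
  3 = 3·1 + 0   → remainder 0, stop. gcd = 1 (last nonzero row G).
The gcd is 1, so 26 is invertible mod 145. The last nonzero row gives 7·145 − 39·26 = 1, so t = −39. So 26^(−1) ≡ −39 ≡ 106 (mod 145). Verify: 26 · 106 = 2756 ≡ 1 (mod 145). ✓

Final answer: 26^(−1) ≡ 106 (mod 145)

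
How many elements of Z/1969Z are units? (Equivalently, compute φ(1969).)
Z/1969Z has φ(1969) = 1780 units

An element a ∈ Z/1969Z is a unit iff gcd(a, 1969) = 1, so the number of units is φ(1969). φ is multiplicative, with φ(p^e) = p^e − p^(e−1). Factorise 1969 = 11 · 179. Then
  φ(1969) = (11 − 1) · (179 − 1) = 10 · 178 = 1780.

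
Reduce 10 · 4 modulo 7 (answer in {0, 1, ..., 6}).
Reduce the factors first: 10 ≡ 3 (mod 7), so 10 · 4 ≡ 3 · 4 (mod 7). 3 · 4 = 12. Dividing by 7: 12 = 1·7 + 5. So (10 · 4) mod 7 = 5.

Final answer: 5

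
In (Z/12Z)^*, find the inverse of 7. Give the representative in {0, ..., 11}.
Apply the extended Euclidean algorithm to (12, 7), tracking rows (r, s, t) with s·12 + t·7 = r. Each division r_prev = q·r_cur + r_new produces the new row as (previous row) − q·(current row):
  row A: (12, 1, 0)   [1·12 + 0·7 = 12]
  row B: (7, 0, 1)   [0·12 + 1·7 = 7]
  12 = 1·7 + 5   → row C = row A − 1·row B = (5, 1, −1)   [check: 1·12 − 1·7 = 5]
  7 = 1·5 + 2   → row D = row B − 1·row C = (2, −1, 2)   [check: −1·12 + 2·7 = 2]
  5 = 2·2 + 1   → row E = row C − 2·row D = (1, 3, −5)   [check: 3·12 − 5·7 = 1]
  2 = 2·1 + 0   → remainder 0, stop. gcd = 1 (last nonzero row E).
The gcd is 1, so 7 is invertible mod 12. The last nonzero row gives 3·12 − 5·7 = 1, so t = −5. So 7^(−1) ≡ −5 ≡ 7 (mod 12). Verify: 7 · 7 = 49 ≡ 1 (mod 12). ✓

Final answer: 7^(−1) ≡ 7 (mod 12)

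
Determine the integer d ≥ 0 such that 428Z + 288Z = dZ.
(428, 288) = (4); d = 4

In the PID Z, (a, b) is generated by gcd(a, b). Compute gcd(428, 288) with the extended Euclidean algorithm, tracking rows (r, s, t) with s·428 + t·288 = r:
  row A: (428, 1, 0)   [1·428 + 0·288 = 428]
  row B: (288, 0, 1)   [0·428 + 1·288 = 288]
  428 = 1·288 + 140   → row C = row A − 1·row B = (140, 1, −1)   [check: 1·428 − 1·288 = 140]
  288 = 2·140 + 8   → row D = row B − 2·row C = (8, −2, 3)   [check: −2·428 + 3·288 = 8]
  140 = 17·8 + 4   → row E = row C − 17·row D = (4, 35, −52)   [check: 35·428 − 52·288 = 4]
  8 = 2·4 + 0   → remainder 0, stop. gcd = 4 (last nonzero row E).
So gcd(428, 288) = 4, with Bézout identity 35·428 − 52·288 = 4. Containment (⊇): the Bézout identity exhibits 4 as an element of (428, 288), giving (4) ⊆ (428, 288). Containment (⊆): since 4 | 428 and 4 | 288 (428 = 4·107, 288 = 4·72), every Z-linear combination of 428 and 288 is divisible by 4, so (428, 288) ⊆ (4). Therefore (428, 288) = (4), d = 4.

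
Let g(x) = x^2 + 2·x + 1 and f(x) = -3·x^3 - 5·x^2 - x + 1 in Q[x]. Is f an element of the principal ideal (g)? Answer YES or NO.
YES

In Q[x] the ideal (g) consists of all multiples of g, so f ∈ (g) iff g | f, i.e. iff the remainder of f on division by g is 0. Divide f by g (g is monic, so eliminate the leading term of the running remainder at each step):
  leading term -3·x^3: subtract (-3·x)·g(x) = -3·x^3 - 6·x^2 - 3·x, leaving x^2 + 2·x + 1
  leading term x^2: subtract (1)·g(x) = x^2 + 2·x + 1, leaving 0
The remainder is 0, so f(x) = g(x) · h(x) with h(x) = 1 - 3·x. Hence g | f, i.e. f ∈ (g).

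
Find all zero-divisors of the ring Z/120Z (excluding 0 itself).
An element a ∈ Z/120Z (with a ≠ 0) is a zero-divisor iff gcd(a, 120) > 1 (because a is a unit precisely when gcd(a, n) = 1, and in Z/nZ every nonzero, non-unit element is a zero-divisor). Scan a = 1, ..., 119 and keep those with gcd(a, 120) > 1:
  gcd(2, 120) = 2, gcd(3, 120) = 3, gcd(4, 120) = 4, gcd(5, 120) = 5, gcd(6, 120) = 6, gcd(8, 120) = 8, gcd(9, 120) = 3, gcd(10, 120) = 10, gcd(12, 120) = 12, gcd(14, 120) = 2, gcd(15, 120) = 15, gcd(16, 120) = 8, gcd(18, 120) = 6, gcd(20, 120) = 20, gcd(21, 120) = 3, gcd(22, 120) = 2, gcd(24, 120) = 24, gcd(25, 120) = 5, gcd(26, 120) = 2, gcd(27, 120) = 3, gcd(28, 120) = 4, gcd(30, 120) = 30, gcd(32, 120) = 8, gcd(33, 120) = 3, gcd(34, 120) = 2, gcd(35, 120) = 5, gcd(36, 120) = 12, gcd(38, 120) = 2, gcd(39, 120) = 3, gcd(40, 120) = 40, gcd(42, 120) = 6, gcd(44, 120) = 4, gcd(45, 120) = 15, gcd(46, 120) = 2, gcd(48, 120) = 24, gcd(50, 120) = 10, gcd(51, 120) = 3, gcd(52, 120) = 4, gcd(54, 120) = 6, gcd(55, 120) = 5, gcd(56, 120) = 8, gcd(57, 120) = 3, gcd(58, 120) = 2, gcd(60, 120) = 60, gcd(62, 120) = 2, gcd(63, 120) = 3, gcd(64, 120) = 8, gcd(65, 120) = 5, gcd(66, 120) = 6, gcd(68, 120) = 4, gcd(69, 120) = 3, gcd(70, 120) = 10, gcd(72, 120) = 24, gcd(74, 120) = 2, gcd(75, 120) = 15, gcd(76, 120) = 4, gcd(78, 120) = 6, gcd(80, 120) = 40, gcd(81, 120) = 3, gcd(82, 120) = 2, gcd(84, 120) = 12, gcd(85, 120) = 5, gcd(86, 120) = 2, gcd(87, 120) = 3, gcd(88, 120) = 8, gcd(90, 120) = 30, gcd(92, 120) = 4, gcd(93, 120) = 3, gcd(94, 120) = 2, gcd(95, 120) = 5, gcd(96, 120) = 24, gcd(98, 120) = 2, gcd(99, 120) = 3, gcd(100, 120) = 20, gcd(102, 120) = 6, gcd(104, 120) = 8, gcd(105, 120) = 15, gcd(106, 120) = 2, gcd(108, 120) = 12, gcd(110, 120) = 10, gcd(111, 120) = 3, gcd(112, 120) = 8, gcd(114, 120) = 6, gcd(115, 120) = 5, gcd(116, 120) = 4, gcd(117, 120) = 3, gcd(118, 120) = 2.
All other a ∈ {1, ..., 119} have gcd(a, 120) = 1 and are units. So the nonzero zero-divisors are exactly the 87 values of a appearing in this scan.

Final answer: nonzero zero-divisors of Z/120Z = {2, 3, 4, 5, 6, 8, 9, 10, 12, 14, 15, 16, 18, 20, 21, 22, 24, 25, 26, 27, 28, 30, 32, 33, 34, 35, 36, 38, 39, 40, 42, 44, 45, 46, 48, 50, 51, 52, 54, 55, 56, 57, 58, 60, 62, 63, 64, 65, 66, 68, 69, 70, 72, 74, 75, 76, 78, 80, 81, 82, 84, 85, 86, 87, 88, 90, 92, 93, 94, 95, 96, 98, 99, 100, 102, 104, 105, 106, 108, 110, 111, 112, 114, 115, 116, 117, 118}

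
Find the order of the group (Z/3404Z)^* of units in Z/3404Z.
|(Z/3404Z)^*| = 1584

(Z/3404Z)^* consists of the classes a with gcd(a, 3404) = 1, so its order is φ(3404). φ is multiplicative, with φ(p^e) = p^e − p^(e−1). Factorise 3404 = 2^2 · 23 · 37. Then
  φ(3404) = (2^2 − 2^1) · (23 − 1) · (37 − 1) = 2 · 22 · 36 = 1584.
Thus |(Z/3404Z)^*| = 1584.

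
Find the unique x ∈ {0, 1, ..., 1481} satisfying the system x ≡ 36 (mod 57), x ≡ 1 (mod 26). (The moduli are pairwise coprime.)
The moduli 57, 26 are pairwise coprime, so by the CRT there is a unique solution mod 57·26 = 1482.
Solve by successive substitution. Start with x ≡ 36 (mod 57).
  Combine with x ≡ 1 (mod 26): write x = 36 + 57·t and require 36 + 57·t ≡ 1 (mod 26), i.e. 57·t ≡ 1 − 36 ≡ 17 (mod 26). Since 57^(−1) ≡ 21 (mod 26) (57 ≡ 5 (mod 26)), t ≡ 21·17 ≡ 19 (mod 26). So x ≡ 36 + 57·19 = 1119 (mod 1482).
Unique solution in [0, 1482): x = 1119.

Final answer: x ≡ 1119 (mod 1482); the representative in [0, 1482) is 1119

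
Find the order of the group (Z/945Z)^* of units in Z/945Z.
(Z/945Z)^* consists of the classes a with gcd(a, 945) = 1, so its order is φ(945). φ is multiplicative, with φ(p^e) = p^e − p^(e−1). Factorise 945 = 3^3 · 5 · 7. Then
  φ(945) = (3^3 − 3^2) · (5 − 1) · (7 − 1) = 18 · 4 · 6 = 432.
Thus |(Z/945Z)^*| = 432.

Final answer: |(Z/945Z)^*| = 432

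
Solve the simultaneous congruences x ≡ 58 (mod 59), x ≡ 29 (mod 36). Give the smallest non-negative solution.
x ≡ 353 (mod 2124); the representative in [0, 2124) is 353

The moduli 59, 36 are pairwise coprime, so by the CRT there is a unique solution mod 59·36 = 2124.
Solve by successive substitution. Start with x ≡ 58 (mod 59).
  Combine with x ≡ 29 (mod 36): write x = 58 + 59·t and require 58 + 59·t ≡ 29 (mod 36), i.e. 59·t ≡ 29 − 58 ≡ 7 (mod 36). Since 59^(−1) ≡ 11 (mod 36) (59 ≡ 23 (mod 36)), t ≡ 11·7 ≡ 5 (mod 36). So x ≡ 58 + 59·5 = 353 (mod 2124).
Unique solution in [0, 2124): x = 353.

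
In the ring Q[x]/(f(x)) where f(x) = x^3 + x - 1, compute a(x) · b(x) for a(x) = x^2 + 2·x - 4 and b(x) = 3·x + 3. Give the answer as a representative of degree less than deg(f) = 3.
a · b ≡ 9·x^2 - 9·x - 9 (mod f(x))

First multiply in Q[x] without reducing: a · b = 3·x^3 + 9·x^2 - 6·x - 12. Now divide by f(x) = x^3 + x - 1, eliminating the leading term at each step:
  leading term 3·x^3: subtract (3)·f(x) = 3·x^3 + 3·x - 3, leaving 9·x^2 - 9·x - 9
The degree is now < 3, so this is the remainder. Hence a · b ≡ 9·x^2 - 9·x - 9 in Q[x]/(f).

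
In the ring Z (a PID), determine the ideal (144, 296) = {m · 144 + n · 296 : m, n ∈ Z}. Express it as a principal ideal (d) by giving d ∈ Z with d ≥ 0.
(144, 296) = (8); d = 8

In the PID Z, (a, b) is generated by gcd(a, b). Compute gcd(296, 144) with the extended Euclidean algorithm, tracking rows (r, s, t) with s·296 + t·144 = r:
  row A: (296, 1, 0)   [1·296 + 0·144 = 296]
  row B: (144, 0, 1)   [0·296 + 1·144 = 144]
  296 = 2·144 + 8   → row C = row A − 2·row B = (8, 1, −2)   [check: 1·296 − 2·144 = 8]
  144 = 18·8 + 0   → remainder 0, stop. gcd = 8 (last nonzero row C).
So gcd(144, 296) = 8, with Bézout identity 1·296 − 2·144 = 8. Containment (⊇): the Bézout identity exhibits 8 as an element of (144, 296), giving (8) ⊆ (144, 296). Containment (⊆): since 8 | 144 and 8 | 296 (144 = 8·18, 296 = 8·37), every Z-linear combination of 144 and 296 is divisible by 8, so (144, 296) ⊆ (8). Therefore (144, 296) = (8), d = 8.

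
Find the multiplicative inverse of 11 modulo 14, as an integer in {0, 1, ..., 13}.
11^(−1) ≡ 9 (mod 14)

Apply the extended Euclidean algorithm to (14, 11), tracking rows (r, s, t) with s·14 + t·11 = r. Each division r_prev = q·r_cur + r_new produces the new row as (previous row) − q·(current row):
  row A: (14, 1, 0)   [1·14 + 0·11 = 14]
  row B: (11, 0, 1)   [0·14 + 1·11 = 11]
  14 = 1·11 + 3   → row C = row A − 1·row B = (3, 1, −1)   [check: 1·14 − 1·11 = 3]
  11 = 3·3 + 2   → row D = row B − 3·row C = (2, −3, 4)   [check: −3·14 + 4·11 = 2]
  3 = 1·2 + 1   → row E = row C − 1·row D = (1, 4, −5)   [check: 4·14 − 5·11 = 1]
  2 = 2·1 + 0   → remainder 0, stop. gcd = 1 (last nonzero row E).
The gcd is 1, so 11 is invertible mod 14. The last nonzero row gives 4·14 − 5·11 = 1, so t = −5. So 11^(−1) ≡ −5 ≡ 9 (mod 14). Verify: 11 · 9 = 99 ≡ 1 (mod 14). ✓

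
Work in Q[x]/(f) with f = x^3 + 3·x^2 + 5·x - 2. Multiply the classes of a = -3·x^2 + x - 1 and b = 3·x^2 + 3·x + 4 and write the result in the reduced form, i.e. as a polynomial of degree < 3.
First multiply in Q[x] without reducing: a · b = -9·x^4 - 6·x^3 - 12·x^2 + x - 4. Now divide by f(x) = x^3 + 3·x^2 + 5·x - 2, eliminating the leading term at each step:
  leading term -9·x^4: subtract (-9·x)·f(x) = -9·x^4 - 27·x^3 - 45·x^2 + 18·x, leaving 21·x^3 + 33·x^2 - 17·x - 4
  leading term 21·x^3: subtract (21)·f(x) = 21·x^3 + 63·x^2 + 105·x - 42, leaving -30·x^2 - 122·x + 38
The degree is now < 3, so this is the remainder. Hence a · b ≡ -30·x^2 - 122·x + 38 in Q[x]/(f).

Final answer: a · b ≡ -30·x^2 - 122·x + 38 (mod f(x))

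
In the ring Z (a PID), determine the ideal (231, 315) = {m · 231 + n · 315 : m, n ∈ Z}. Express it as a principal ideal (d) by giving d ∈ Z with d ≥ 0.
In the PID Z, (a, b) is generated by gcd(a, b). Compute gcd(315, 231) with the extended Euclidean algorithm, tracking rows (r, s, t) with s·315 + t·231 = r:
  row A: (315, 1, 0)   [1·315 + 0·231 = 315]
  row B: (231, 0, 1)   [0·315 + 1·231 = 231]
  315 = 1·231 + 84   → row C = row A − 1·row B = (84, 1, −1)   [check: 1·315 − 1·231 = 84]
  231 = 2·84 + 63   → row D = row B − 2·row C = (63, −2, 3)   [check: −2·315 + 3·231 = 63]
  84 = 1·63 + 21   → row E = row C − 1·row D = (21, 3, −4)   [check: 3·315 − 4·231 = 21]
  63 = 3·21 + 0   → remainder 0, stop. gcd = 21 (last nonzero row E).
So gcd(231, 315) = 21, with Bézout identity 3·315 − 4·231 = 21. Containment (⊇): the Bézout identity exhibits 21 as an element of (231, 315), giving (21) ⊆ (231, 315). Containment (⊆): since 21 | 231 and 21 | 315 (231 = 21·11, 315 = 21·15), every Z-linear combination of 231 and 315 is divisible by 21, so (231, 315) ⊆ (21). Therefore (231, 315) = (21), d = 21.

Final answer: (231, 315) = (21); d = 21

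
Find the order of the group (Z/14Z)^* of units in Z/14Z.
(Z/14Z)^* consists of the classes a with gcd(a, 14) = 1, so its order is φ(14). φ is multiplicative, with φ(p^e) = p^e − p^(e−1). Factorise 14 = 2 · 7. Then
  φ(14) = (2 − 1) · (7 − 1) = 1 · 6 = 6.
Thus |(Z/14Z)^*| = 6.

Final answer: |(Z/14Z)^*| = 6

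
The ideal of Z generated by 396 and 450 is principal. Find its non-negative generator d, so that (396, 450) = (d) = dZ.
(396, 450) = (18); d = 18

In the PID Z, (a, b) is generated by gcd(a, b). Compute gcd(450, 396) with the extended Euclidean algorithm, tracking rows (r, s, t) with s·450 + t·396 = r:
  row A: (450, 1, 0)   [1·450 + 0·396 = 450]
  row B: (396, 0, 1)   [0·450 + 1·396 = 396]
  450 = 1·396 + 54   → row C = row A − 1·row B = (54, 1, −1)   [check: 1·450 − 1·396 = 54]
  396 = 7·54 + 18   → row D = row B − 7·row C = (18, −7, 8)   [check: −7·450 + 8·396 = 18]
  54 = 3·18 + 0   → remainder 0, stop. gcd = 18 (last nonzero row D).
So gcd(396, 450) = 18, with Bézout identity −7·450 + 8·396 = 18. Containment (⊇): the Bézout identity exhibits 18 as an element of (396, 450), giving (18) ⊆ (396, 450). Containment (⊆): since 18 | 396 and 18 | 450 (396 = 18·22, 450 = 18·25), every Z-linear combination of 396 and 450 is divisible by 18, so (396, 450) ⊆ (18). Therefore (396, 450) = (18), d = 18.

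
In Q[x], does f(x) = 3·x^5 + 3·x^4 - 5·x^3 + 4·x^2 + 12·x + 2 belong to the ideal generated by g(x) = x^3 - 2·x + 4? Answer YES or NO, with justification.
In Q[x] the ideal (g) consists of all multiples of g, so f ∈ (g) iff g | f, i.e. iff the remainder of f on division by g is 0. Divide f by g (g is monic, so eliminate the leading term of the running remainder at each step):
  leading term 3·x^5: subtract (3·x^2)·g(x) = 3·x^5 - 6·x^3 + 12·x^2, leaving 3·x^4 + x^3 - 8·x^2 + 12·x + 2
  leading term 3·x^4: subtract (3·x)·g(x) = 3·x^4 - 6·x^2 + 12·x, leaving x^3 - 2·x^2 + 2
  leading term x^3: subtract (1)·g(x) = x^3 - 2·x + 4, leaving -2·x^2 + 2·x - 2
The remainder r(x) = -2·x^2 + 2·x - 2 ≠ 0 (and deg r < deg g), so g ∤ f, i.e. f ∉ (g).

Final answer: NO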